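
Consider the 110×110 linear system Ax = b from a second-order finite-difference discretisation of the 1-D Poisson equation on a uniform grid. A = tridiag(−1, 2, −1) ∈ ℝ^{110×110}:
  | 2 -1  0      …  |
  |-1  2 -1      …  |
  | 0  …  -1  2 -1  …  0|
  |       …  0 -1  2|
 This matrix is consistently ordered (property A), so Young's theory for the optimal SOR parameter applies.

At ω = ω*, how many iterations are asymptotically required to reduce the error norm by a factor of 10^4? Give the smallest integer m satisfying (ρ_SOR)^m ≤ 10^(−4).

With n=110, ρ(Jacobi) = cos(π/111) = 0.9995995.
√(1−ρ_J²) simplifies to sin(π/111) = 0.0282989.
ω* = 2 / (1 + 0.0282989) = 2 / 1.0282989 ≈ 1.9449598.
[ρ_SOR] ω* − 1 = 0.9449598.
4·ln10 = 9.21034; −ln(0.9449598) = 0.0566129; m = ⌈9.21034/0.0566129⌉ = ⌈162.690⌉ = 163.

m = 163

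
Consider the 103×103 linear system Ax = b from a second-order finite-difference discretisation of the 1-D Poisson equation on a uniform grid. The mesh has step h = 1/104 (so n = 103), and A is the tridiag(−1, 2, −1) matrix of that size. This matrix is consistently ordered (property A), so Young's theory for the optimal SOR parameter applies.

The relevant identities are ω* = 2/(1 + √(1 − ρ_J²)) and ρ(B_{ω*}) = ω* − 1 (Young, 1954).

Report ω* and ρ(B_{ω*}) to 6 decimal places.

spectrum of D⁻¹(L+U) = {cos(kπ/104) : 1≤k≤103}; ρ_J = cos(π/104) = 0.999544.
√(1−ρ_J²) simplifies to sin(π/104) = 0.0302030.
ω* = 2/(1+0.0302030) = 1.941365
ρ_SOR = ω* − 1 = 1.941365 − 1 = 0.941365.

ω* = 1.941365, ρ_SOR = 0.941365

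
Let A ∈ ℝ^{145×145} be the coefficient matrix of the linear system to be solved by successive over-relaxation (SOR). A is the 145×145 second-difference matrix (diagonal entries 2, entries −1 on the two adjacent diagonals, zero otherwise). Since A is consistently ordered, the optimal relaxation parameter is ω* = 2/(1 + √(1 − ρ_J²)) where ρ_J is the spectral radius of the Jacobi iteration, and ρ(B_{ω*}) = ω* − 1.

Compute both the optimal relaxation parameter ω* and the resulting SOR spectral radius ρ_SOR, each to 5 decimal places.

spectrum of D⁻¹(L+U) = {cos(kπ/146) : 1≤k≤145}; ρ_J = cos(π/146) = 0.99977.
root = sin(π/146) = 0.021516  (since 1−cos² = sin²).
ω* = 2/(1+0.021516) = 1.95787
ρ_SOR = ω* − 1 = 1.95787 − 1 = 0.95787.

ω* = 1.95787, ρ_SOR = 0.95787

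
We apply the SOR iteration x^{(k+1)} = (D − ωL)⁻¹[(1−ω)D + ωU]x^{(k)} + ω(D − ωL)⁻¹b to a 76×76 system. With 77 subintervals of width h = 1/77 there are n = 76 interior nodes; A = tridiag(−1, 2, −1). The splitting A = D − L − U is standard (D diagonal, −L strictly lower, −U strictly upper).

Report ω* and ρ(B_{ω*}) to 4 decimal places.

spectrum of D⁻¹(L+U) = {cos(kπ/77) : 1≤k≤76}; ρ_J = cos(π/77) = 0.9992.
√(1 − cos²(π/77)) = sin(π/77) ≈ 0.04079.
Young: ω* = 2/(1+√(1−ρ_J²)) = 2/(1+0.04079) = 2/1.04079 = 1.9216.
ρ(B_{ω*}) = ω*−1 = 0.9216

ω* = 1.9216, ρ_SOR = 0.9216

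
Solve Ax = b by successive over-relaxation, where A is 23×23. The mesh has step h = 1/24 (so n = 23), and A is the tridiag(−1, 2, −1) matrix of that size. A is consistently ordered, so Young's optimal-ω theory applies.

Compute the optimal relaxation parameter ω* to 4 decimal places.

ω* = 1.7691

With n=23, ρ(Jacobi) = cos(π/24) = 0.9914.
√(1 − cos²(π/24)) = sin(π/24) ≈ 0.13053.
ω* = 2/(1+0.13053) = 1.7691
Hence ρ(B_{ω*}) = 1.7691 − 1 = 0.7691.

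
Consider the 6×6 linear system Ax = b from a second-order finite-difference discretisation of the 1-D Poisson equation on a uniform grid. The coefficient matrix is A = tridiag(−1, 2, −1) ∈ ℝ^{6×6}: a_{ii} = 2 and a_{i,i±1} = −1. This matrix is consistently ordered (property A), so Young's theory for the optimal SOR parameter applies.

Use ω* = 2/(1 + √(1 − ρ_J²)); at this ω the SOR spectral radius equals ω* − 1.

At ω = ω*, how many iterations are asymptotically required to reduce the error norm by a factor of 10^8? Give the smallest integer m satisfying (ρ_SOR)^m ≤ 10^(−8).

m = 20

spectrum of D⁻¹(L+U) = {cos(kπ/7) : 1≤k≤6}; ρ_J = cos(π/7) = 0.9009689.
√(1−ρ_J²) = |sin(π/7)| = 0.4338837
Young: ω* = 2/(1+√(1−ρ_J²)) = 2/(1+0.4338837) = 2/1.4338837 = 1.3948133.
ρ_SOR = ω* − 1 = 1.3948133 − 1 = 0.3948133.
Need (0.3948133)^m ≤ 10^(−8): m ≥ 8·ln10/|ln 0.3948133| = 18.4207/0.929342 = 19.821 ⇒ m = 20.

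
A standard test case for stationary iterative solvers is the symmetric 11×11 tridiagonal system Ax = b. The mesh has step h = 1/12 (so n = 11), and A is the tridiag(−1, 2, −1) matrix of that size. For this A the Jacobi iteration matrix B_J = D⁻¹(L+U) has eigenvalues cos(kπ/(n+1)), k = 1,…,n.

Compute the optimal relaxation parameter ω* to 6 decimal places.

ρ_J = max_k |cos(kπ/12)| = cos(π/12) = 0.965926
root = sin(π/12) = 0.2588190  (since 1−cos² = sin²).
ω* = 2/(1 + 0.2588190) = 2/1.2588190 = 1.588791.
ρ_SOR = ω* − 1 ≈ 0.588791.

ω* = 1.588791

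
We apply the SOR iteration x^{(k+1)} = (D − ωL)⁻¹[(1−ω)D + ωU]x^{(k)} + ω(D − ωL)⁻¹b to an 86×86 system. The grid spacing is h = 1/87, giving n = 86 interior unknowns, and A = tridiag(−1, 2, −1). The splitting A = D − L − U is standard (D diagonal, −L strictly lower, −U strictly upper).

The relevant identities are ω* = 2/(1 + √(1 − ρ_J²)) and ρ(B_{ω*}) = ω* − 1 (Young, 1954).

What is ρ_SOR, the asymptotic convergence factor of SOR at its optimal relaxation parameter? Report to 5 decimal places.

ρ_SOR = 0.93031

[ρ_J] n=86: ρ(B_J) = cos(π/(n+1)) = cos(π/87) = 0.99935.
1 − cos²(π/87) = sin²(π/87) ⇒ √(1−ρ_J²) = sin(π/87) = 0.036102.
ω* = 2 / (1 + 0.036102) = 2 / 1.036102 ≈ 1.93031.
ρ_SOR = ω* − 1 ≈ 0.93031.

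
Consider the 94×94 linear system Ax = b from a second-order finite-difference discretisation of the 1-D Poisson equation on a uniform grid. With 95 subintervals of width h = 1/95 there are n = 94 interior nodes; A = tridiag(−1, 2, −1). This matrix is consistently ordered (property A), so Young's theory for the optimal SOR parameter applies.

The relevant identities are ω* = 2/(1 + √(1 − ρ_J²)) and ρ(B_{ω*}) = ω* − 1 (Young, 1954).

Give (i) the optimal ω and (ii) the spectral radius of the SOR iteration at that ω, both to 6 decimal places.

spectrum of D⁻¹(L+U) = {cos(kπ/95) : 1≤k≤94}; ρ_J = cos(π/95) = 0.999453.
√(1 − cos²(π/95)) = sin(π/95) ≈ 0.0330634.
Then 2/(1+√(1−ρ_J²)) = 2/(1+0.0330634); ω* = 2/1.0330634 = 1.935990.
ρ_SOR = ω* − 1 ≈ 0.935990.

ω* = 1.935990, ρ_SOR = 0.935990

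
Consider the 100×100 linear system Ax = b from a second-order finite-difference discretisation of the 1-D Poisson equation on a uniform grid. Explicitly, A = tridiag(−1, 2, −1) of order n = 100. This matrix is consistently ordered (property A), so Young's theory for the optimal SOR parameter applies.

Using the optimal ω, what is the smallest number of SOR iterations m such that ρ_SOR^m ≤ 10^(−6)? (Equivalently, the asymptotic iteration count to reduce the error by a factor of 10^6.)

B_J for the 100×100 system has eigenvalues cos(kπ/101); ρ_J = cos(π/101) = 0.9995163.
√(1−ρ_J²) simplifies to sin(π/101) = 0.0310999.
Young: ω* = 2/(1+√(1−ρ_J²)) = 2/(1+0.0310999) = 2/1.0310999 = 1.9396763.
ρ(B_{ω*}) = ω*−1 = 0.9396763
For 6 digits: m = 6·ln10 / (−ln 0.9396763) = 13.8155/0.0622198 = 222.043; round up → m = 223.

m = 223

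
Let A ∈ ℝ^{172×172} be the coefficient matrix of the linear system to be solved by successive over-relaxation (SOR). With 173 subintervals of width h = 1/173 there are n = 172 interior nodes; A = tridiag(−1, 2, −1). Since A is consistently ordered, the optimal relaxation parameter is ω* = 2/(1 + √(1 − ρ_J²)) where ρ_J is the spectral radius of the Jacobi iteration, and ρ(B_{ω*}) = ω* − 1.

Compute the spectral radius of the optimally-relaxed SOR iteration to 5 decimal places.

B_J for the 172×172 system has eigenvalues cos(kπ/173); ρ_J = cos(π/173) = 0.99984.
√(1−ρ_J²) = |sin(π/173)| = 0.018158
Then 2/(1+√(1−ρ_J²)) = 2/(1+0.018158); ω* = 2/1.018158 = 1.96433.
and ρ(B_{ω*}) = 1.96433 − 1 = 0.96433.

ρ_SOR = 0.96433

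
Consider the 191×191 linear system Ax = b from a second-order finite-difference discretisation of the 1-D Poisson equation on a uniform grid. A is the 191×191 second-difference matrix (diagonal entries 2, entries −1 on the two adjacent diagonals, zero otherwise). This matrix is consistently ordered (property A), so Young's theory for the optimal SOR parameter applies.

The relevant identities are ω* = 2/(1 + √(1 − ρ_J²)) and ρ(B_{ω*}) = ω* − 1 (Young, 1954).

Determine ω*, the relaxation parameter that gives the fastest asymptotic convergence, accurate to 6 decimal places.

B_J for the 191×191 system has eigenvalues cos(kπ/192); ρ_J = cos(π/192) = 0.999866.
√(1−ρ_J²) simplifies to sin(π/192) = 0.0163617.
ω* = 2 / (1 + 0.0163617) = 2 / 1.0163617 ≈ 1.967803.
ρ_SOR = ω* − 1 ≈ 0.967803.

ω* = 1.967803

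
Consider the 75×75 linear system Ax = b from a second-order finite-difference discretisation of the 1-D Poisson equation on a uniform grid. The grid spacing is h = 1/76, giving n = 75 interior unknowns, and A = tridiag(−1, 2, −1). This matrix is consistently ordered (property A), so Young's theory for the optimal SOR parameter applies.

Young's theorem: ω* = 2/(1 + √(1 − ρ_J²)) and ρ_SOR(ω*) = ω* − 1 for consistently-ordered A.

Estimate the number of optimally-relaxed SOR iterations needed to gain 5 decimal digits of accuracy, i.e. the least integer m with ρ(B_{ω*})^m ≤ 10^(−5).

m = 140

[ρ_J] n=75: ρ(B_J) = cos(π/(n+1)) = cos(π/76) = 0.9991458.
√(1−ρ_J²) = |sin(π/76)| = 0.0413250
So ω* = 2/1.0413250 = 1.9206300 (Young).
ρ_SOR = ω* − 1 = 1.9206300 − 1 = 0.9206300.
For 5 digits: m = 5·ln10 / (−ln 0.9206300) = 11.5129/0.0826971 = 139.218; round up → m = 140.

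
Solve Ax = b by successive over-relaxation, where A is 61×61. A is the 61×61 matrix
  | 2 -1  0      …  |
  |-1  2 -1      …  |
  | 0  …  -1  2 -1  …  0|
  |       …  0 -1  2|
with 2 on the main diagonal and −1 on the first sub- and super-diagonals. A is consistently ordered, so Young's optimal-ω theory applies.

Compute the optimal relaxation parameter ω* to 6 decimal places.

ω* = 1.903585

½·tridiag(1,0,1) at n=61: λ_k = cos(kπ/62); max |λ| at k=1 ⇒ ρ_J = cos(π/62) ≈ 0.998717.
√(1−ρ_J²) = |sin(π/62)| = 0.0506492
[ω*] 2 ÷ (1 + 0.0506492) = 2 ÷ 1.0506492 = 1.903585.
and ρ(B_{ω*}) = 1.903585 − 1 = 0.903585.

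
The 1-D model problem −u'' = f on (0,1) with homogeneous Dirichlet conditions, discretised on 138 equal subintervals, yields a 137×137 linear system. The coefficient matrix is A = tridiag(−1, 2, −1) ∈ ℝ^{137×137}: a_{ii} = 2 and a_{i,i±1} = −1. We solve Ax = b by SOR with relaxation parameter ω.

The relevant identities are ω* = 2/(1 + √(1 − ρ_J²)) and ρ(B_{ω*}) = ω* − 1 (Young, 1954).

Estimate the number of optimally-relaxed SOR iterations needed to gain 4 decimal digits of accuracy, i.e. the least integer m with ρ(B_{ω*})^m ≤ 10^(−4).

m = 203

ρ_J = max_k |cos(kπ/138)| = cos(π/138) = 0.9997409
√(1−ρ_J²) simplifies to sin(π/138) = 0.0227632.
Young: ω* = 2/(1+√(1−ρ_J²)) = 2/(1+0.0227632) = 2/1.0227632 = 1.9554869.
and ρ(B_{ω*}) = 1.9554869 − 1 = 0.9554869.
(0.9554869)^m ≤ 10^{−4}  ⇒  m·ln(0.9554869) ≤ −4·ln10  ⇒  m ≥ 202.273  ⇒  m = 203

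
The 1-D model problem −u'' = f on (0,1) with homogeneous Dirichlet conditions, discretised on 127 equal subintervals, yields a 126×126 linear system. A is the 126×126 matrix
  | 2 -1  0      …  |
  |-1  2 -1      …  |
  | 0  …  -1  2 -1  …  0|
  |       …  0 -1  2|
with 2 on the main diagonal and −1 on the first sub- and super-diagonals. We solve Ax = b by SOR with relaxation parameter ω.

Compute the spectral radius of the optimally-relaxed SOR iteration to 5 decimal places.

½·tridiag(1,0,1) at n=126: λ_k = cos(kπ/127); max |λ| at k=1 ⇒ ρ_J = cos(π/127) ≈ 0.99969.
√(1−ρ_J²) simplifies to sin(π/127) = 0.024734.
ω* = 2 / (1 + 0.024734) = 2 / 1.024734 ≈ 1.95173.
[ρ_SOR] ω* − 1 = 0.95173.

ρ_SOR = 0.95173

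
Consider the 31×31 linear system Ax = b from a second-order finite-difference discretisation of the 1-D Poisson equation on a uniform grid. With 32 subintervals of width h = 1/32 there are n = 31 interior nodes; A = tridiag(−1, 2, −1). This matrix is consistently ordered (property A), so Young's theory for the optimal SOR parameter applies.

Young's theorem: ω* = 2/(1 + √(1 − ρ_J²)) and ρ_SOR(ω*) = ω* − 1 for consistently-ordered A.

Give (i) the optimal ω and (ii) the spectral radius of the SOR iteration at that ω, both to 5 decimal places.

ω* = 1.82147, ρ_SOR = 0.82147

n=31: λ(B_J) = 1 − λ(A)/2 = cos(kπ/32); k=1 gives ρ_J = 0.99518.
√(1−ρ_J²) = |sin(π/32)| = 0.098017
ω* = 2/(1 + 0.098017) = 2/1.098017 = 1.82147.
ρ_SOR = ω* − 1 ≈ 0.82147.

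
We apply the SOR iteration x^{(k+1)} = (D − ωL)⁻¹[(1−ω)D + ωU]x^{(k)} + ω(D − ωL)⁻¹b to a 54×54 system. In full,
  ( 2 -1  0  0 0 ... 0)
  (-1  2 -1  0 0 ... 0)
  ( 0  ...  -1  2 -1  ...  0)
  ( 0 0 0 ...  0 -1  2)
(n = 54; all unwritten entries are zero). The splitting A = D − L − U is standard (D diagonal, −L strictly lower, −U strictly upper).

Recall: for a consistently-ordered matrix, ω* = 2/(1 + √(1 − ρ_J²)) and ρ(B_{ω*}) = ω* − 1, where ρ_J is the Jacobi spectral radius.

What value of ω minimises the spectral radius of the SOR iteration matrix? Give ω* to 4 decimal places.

n=54: λ(B_J) = 1 − λ(A)/2 = cos(kπ/55); k=1 gives ρ_J = 0.9984.
√(1−ρ_J²) = |sin(π/55)| = 0.05709
Then 2/(1+√(1−ρ_J²)) = 2/(1+0.05709); ω* = 2/1.05709 = 1.8920.
ρ_SOR = ω* − 1 = 1.8920 − 1 = 0.8920.

ω* = 1.8920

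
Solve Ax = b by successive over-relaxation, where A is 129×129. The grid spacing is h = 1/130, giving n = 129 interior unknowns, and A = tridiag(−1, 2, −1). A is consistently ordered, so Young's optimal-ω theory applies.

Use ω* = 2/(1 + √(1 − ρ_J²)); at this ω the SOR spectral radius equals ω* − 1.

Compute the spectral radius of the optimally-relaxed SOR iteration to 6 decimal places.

[ρ_J] n=129: ρ(B_J) = cos(π/(n+1)) = cos(π/130) = 0.999708.
1 − cos²(π/130) = sin²(π/130) ⇒ √(1−ρ_J²) = sin(π/130) = 0.0241637.
ω* = 2/(1 + 0.0241637) = 2/1.0241637 = 1.952813.
ρ_SOR = ω* − 1 ≈ 0.952813.

ρ_SOR = 0.952813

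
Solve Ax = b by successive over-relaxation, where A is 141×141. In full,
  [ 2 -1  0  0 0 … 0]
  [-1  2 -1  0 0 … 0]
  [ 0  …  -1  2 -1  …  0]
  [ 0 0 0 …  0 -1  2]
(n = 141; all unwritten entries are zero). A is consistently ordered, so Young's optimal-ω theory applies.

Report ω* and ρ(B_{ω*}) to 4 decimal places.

ω* = 1.9567, ρ_SOR = 0.9567

B_J for the 141×141 system has eigenvalues cos(kπ/142); ρ_J = cos(π/142) = 0.9998.
root = sin(π/142) = 0.02212  (since 1−cos² = sin²).
Young: ω* = 2/(1+√(1−ρ_J²)) = 2/(1+0.02212) = 2/1.02212 = 1.9567.
and ρ(B_{ω*}) = 1.9567 − 1 = 0.9567.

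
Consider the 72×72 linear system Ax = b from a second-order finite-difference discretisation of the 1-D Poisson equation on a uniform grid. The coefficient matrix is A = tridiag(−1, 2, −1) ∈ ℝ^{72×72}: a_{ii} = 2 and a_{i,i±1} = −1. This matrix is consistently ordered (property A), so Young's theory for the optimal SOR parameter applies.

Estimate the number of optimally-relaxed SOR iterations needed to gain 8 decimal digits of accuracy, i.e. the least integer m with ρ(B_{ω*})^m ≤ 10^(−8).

[ρ_J] n=72: ρ(B_J) = cos(π/(n+1)) = cos(π/73) = 0.9990741.
√(1−ρ_J²) simplifies to sin(π/73) = 0.0430222.
Then 2/(1+√(1−ρ_J²)) = 2/(1+0.0430222); ω* = 2/1.0430222 = 1.9175047.
ρ_SOR = ω* − 1 ≈ 0.9175047.
m ≥ 8·ln10 / (−ln 0.9175047) = 213.951; smallest integer m = 214.

m = 214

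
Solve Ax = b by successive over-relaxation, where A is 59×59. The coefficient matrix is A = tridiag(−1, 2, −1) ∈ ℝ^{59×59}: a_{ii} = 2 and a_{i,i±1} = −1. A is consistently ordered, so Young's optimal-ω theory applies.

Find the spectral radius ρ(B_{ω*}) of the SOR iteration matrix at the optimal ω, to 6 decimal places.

spectrum of D⁻¹(L+U) = {cos(kπ/60) : 1≤k≤59}; ρ_J = cos(π/60) = 0.998630.
√(1−ρ_J²) simplifies to sin(π/60) = 0.0523360.
Then 2/(1+√(1−ρ_J²)) = 2/(1+0.0523360); ω* = 2/1.0523360 = 1.900534.
ρ_SOR = ω* − 1 = 1.900534 − 1 = 0.900534.

ρ_SOR = 0.900534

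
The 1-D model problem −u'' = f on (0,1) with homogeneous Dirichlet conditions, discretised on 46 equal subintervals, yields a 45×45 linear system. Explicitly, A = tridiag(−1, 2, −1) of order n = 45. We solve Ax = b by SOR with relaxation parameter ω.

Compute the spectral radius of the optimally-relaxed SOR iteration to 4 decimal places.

ρ_J = max_k |cos(kπ/46)| = cos(π/46) = 0.9977
root = sin(π/46) = 0.06824  (since 1−cos² = sin²).
ω* = 2/(1+0.06824) = 1.8722
ρ_SOR = ω* − 1 ≈ 0.8722.

ρ_SOR = 0.8722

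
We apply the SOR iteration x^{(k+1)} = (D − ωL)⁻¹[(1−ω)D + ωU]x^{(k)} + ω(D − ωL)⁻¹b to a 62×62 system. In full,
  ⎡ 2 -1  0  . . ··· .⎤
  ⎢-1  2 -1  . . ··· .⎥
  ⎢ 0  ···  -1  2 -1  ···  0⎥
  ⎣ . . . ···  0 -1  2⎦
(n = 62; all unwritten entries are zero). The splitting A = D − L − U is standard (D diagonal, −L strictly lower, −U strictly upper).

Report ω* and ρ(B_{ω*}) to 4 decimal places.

ω* = 1.9050, ρ_SOR = 0.9050

ρ_J = max_k |cos(kπ/63)| = cos(π/63) = 0.9988
√(1 − cos²(π/63)) = sin(π/63) ≈ 0.04985.
Then 2/(1+√(1−ρ_J²)) = 2/(1+0.04985); ω* = 2/1.04985 = 1.9050.
Hence ρ(B_{ω*}) = 1.9050 − 1 = 0.9050.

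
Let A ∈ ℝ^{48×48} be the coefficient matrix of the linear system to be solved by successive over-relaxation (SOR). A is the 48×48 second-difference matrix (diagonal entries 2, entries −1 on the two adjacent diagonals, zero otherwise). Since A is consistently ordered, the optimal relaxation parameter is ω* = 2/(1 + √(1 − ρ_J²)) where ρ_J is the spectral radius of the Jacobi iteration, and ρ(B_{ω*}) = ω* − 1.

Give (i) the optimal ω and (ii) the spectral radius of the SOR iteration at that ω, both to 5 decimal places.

[ρ_J] n=48: ρ(B_J) = cos(π/(n+1)) = cos(π/49) = 0.99795.
√(1−ρ_J²) = |sin(π/49)| = 0.064070
Then 2/(1+√(1−ρ_J²)) = 2/(1+0.064070); ω* = 2/1.064070 = 1.87958.
[ρ_SOR] ω* − 1 = 0.87958.

ω* = 1.87958, ρ_SOR = 0.87958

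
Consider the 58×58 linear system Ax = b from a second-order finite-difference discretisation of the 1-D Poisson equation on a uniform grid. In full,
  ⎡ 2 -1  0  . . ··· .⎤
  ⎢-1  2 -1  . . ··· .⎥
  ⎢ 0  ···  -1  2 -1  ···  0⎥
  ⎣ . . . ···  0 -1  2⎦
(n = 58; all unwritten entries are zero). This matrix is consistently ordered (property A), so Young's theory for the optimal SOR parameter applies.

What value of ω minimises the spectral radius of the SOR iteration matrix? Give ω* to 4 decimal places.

ω* = 1.8989

ρ_J = max_k |cos(kπ/59)| = cos(π/59) = 0.9986
√(1−ρ_J²) = |sin(π/59)| = 0.05322
Then 2/(1+√(1−ρ_J²)) = 2/(1+0.05322); ω* = 2/1.05322 = 1.8989.
Hence ρ(B_{ω*}) = 1.8989 − 1 = 0.8989.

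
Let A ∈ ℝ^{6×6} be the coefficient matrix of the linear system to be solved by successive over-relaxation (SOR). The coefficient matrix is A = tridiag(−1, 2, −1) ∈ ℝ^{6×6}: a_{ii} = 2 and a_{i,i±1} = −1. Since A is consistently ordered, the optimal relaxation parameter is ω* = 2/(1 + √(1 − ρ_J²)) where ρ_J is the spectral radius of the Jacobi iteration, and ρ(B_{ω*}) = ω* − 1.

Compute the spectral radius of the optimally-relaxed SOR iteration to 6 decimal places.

ρ_SOR = 0.394813

½·tridiag(1,0,1) at n=6: λ_k = cos(kπ/7); max |λ| at k=1 ⇒ ρ_J = cos(π/7) ≈ 0.900969.
1 − cos²(π/7) = sin²(π/7) ⇒ √(1−ρ_J²) = sin(π/7) = 0.4338837.
ω* = 2 / (1 + 0.4338837) = 2 / 1.4338837 ≈ 1.394813.
Hence ρ(B_{ω*}) = 1.394813 − 1 = 0.394813.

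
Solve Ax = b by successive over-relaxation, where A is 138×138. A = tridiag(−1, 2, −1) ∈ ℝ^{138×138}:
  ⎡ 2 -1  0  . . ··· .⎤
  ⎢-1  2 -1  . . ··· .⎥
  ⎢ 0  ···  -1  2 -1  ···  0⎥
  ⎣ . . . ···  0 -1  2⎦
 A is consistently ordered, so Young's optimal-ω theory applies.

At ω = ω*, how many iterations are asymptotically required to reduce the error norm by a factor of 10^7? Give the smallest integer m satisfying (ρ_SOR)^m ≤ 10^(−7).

m = 357

n=138: λ(B_J) = 1 − λ(A)/2 = cos(kπ/139); k=1 gives ρ_J = 0.9997446.
1 − cos²(π/139) = sin²(π/139) ⇒ √(1−ρ_J²) = sin(π/139) = 0.0225995.
So ω* = 2/1.0225995 = 1.9557999 (Young).
[ρ_SOR] ω* − 1 = 0.9557999.
m ≥ 7·ln10 / (−ln 0.9557999) = 356.542; smallest integer m = 357.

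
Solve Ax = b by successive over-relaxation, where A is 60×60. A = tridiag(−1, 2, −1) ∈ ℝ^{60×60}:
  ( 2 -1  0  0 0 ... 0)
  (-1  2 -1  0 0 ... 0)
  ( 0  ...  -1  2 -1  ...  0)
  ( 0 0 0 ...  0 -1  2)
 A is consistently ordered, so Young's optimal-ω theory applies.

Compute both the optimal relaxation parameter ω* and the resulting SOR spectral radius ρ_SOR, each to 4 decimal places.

½·tridiag(1,0,1) at n=60: λ_k = cos(kπ/61); max |λ| at k=1 ⇒ ρ_J = cos(π/61) ≈ 0.9987.
√(1 − cos²(π/61)) = sin(π/61) ≈ 0.05148.
Young: ω* = 2/(1+√(1−ρ_J²)) = 2/(1+0.05148) = 2/1.05148 = 1.9021.
ρ_SOR = ω* − 1 ≈ 0.9021.

ω* = 1.9021, ρ_SOR = 0.9021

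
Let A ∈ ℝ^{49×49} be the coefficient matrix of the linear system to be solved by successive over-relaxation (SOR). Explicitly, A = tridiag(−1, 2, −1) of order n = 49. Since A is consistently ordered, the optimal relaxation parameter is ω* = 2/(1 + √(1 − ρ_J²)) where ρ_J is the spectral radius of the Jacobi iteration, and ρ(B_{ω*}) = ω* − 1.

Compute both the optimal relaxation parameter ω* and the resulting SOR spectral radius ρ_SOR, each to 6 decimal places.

ω* = 1.881838, ρ_SOR = 0.881838

B_J for the 49×49 system has eigenvalues cos(kπ/50); ρ_J = cos(π/50) = 0.998027.
1 − cos²(π/50) = sin²(π/50) ⇒ √(1−ρ_J²) = sin(π/50) = 0.0627905.
Young: ω* = 2/(1+√(1−ρ_J²)) = 2/(1+0.0627905) = 2/1.0627905 = 1.881838.
and ρ(B_{ω*}) = 1.881838 − 1 = 0.881838.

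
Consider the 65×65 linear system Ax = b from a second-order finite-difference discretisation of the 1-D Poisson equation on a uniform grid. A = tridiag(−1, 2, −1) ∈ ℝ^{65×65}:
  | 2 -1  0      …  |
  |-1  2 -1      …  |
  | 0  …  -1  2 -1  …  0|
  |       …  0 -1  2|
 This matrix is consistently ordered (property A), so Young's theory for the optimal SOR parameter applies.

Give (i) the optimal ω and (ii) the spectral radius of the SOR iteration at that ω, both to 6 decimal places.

With n=65, ρ(Jacobi) = cos(π/66) = 0.998867.
√(1−ρ_J²) simplifies to sin(π/66) = 0.0475819.
ω* = 2/(1+0.0475819) = 1.909159
ρ_SOR = ω* − 1 = 1.909159 − 1 = 0.909159.

ω* = 1.909159, ρ_SOR = 0.909159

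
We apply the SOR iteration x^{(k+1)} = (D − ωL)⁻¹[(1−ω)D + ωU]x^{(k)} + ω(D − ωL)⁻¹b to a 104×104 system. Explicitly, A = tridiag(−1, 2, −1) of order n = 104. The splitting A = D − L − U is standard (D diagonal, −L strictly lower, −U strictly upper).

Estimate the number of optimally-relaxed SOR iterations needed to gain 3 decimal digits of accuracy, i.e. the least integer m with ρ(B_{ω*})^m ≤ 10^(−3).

½·tridiag(1,0,1) at n=104: λ_k = cos(kπ/105); max |λ| at k=1 ⇒ ρ_J = cos(π/105) ≈ 0.9995524.
1 − cos²(π/105) = sin²(π/105) ⇒ √(1−ρ_J²) = sin(π/105) = 0.0299155.
So ω* = 2/1.0299155 = 1.9419069 (Young).
ρ_SOR = ω* − 1 = 1.9419069 − 1 = 0.9419069.
For 3 digits: m = 3·ln10 / (−ln 0.9419069) = 6.90776/0.0598488 = 115.420; round up → m = 116.

m = 116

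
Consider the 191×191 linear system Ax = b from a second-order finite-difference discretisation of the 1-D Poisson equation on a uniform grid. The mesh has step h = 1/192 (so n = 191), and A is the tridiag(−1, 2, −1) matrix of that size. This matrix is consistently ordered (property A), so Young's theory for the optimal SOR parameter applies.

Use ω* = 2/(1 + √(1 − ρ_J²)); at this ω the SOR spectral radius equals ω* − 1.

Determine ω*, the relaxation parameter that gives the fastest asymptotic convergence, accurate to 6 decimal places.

ω* = 1.967803

½·tridiag(1,0,1) at n=191: λ_k = cos(kπ/192); max |λ| at k=1 ⇒ ρ_J = cos(π/192) ≈ 0.999866.
√(1−ρ_J²) = |sin(π/192)| = 0.0163617
So ω* = 2/1.0163617 = 1.967803 (Young).
ρ_SOR = ω* − 1 = 1.967803 − 1 = 0.967803.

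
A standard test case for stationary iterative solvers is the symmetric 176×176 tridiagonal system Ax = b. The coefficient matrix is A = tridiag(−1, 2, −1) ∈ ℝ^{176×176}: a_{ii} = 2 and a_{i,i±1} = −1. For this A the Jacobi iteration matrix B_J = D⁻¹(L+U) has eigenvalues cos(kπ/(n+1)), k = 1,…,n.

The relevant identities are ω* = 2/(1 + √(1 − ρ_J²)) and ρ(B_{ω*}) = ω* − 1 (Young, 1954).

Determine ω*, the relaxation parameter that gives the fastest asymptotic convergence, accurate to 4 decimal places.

ω* = 1.9651

n=176: λ(B_J) = 1 − λ(A)/2 = cos(kπ/177); k=1 gives ρ_J = 0.9998.
√(1 − cos²(π/177)) = sin(π/177) ≈ 0.01775.
ω* = 2/(1 + 0.01775) = 2/1.01775 = 1.9651.
and ρ(B_{ω*}) = 1.9651 − 1 = 0.9651.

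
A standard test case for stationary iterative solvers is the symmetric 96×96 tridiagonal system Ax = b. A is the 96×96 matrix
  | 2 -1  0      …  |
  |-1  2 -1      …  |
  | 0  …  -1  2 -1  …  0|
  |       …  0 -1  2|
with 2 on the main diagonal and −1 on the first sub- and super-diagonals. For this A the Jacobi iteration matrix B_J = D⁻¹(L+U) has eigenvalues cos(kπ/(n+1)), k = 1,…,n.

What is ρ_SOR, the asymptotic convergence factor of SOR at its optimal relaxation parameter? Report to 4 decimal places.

ρ_SOR = 0.9373

With n=96, ρ(Jacobi) = cos(π/97) = 0.9995.
√(1−ρ_J²) simplifies to sin(π/97) = 0.03238.
Then 2/(1+√(1−ρ_J²)) = 2/(1+0.03238); ω* = 2/1.03238 = 1.9373.
and ρ(B_{ω*}) = 1.9373 − 1 = 0.9373.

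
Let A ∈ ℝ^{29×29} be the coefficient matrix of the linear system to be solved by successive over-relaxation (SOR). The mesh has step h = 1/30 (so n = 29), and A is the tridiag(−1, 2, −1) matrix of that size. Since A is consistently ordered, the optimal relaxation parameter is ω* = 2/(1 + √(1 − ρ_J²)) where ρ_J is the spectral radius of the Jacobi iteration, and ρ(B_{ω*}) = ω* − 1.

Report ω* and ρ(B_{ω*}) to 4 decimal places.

spectrum of D⁻¹(L+U) = {cos(kπ/30) : 1≤k≤29}; ρ_J = cos(π/30) = 0.9945.
√(1−ρ_J²) simplifies to sin(π/30) = 0.10453.
Young: ω* = 2/(1+√(1−ρ_J²)) = 2/(1+0.10453) = 2/1.10453 = 1.8107.
ρ_SOR = ω* − 1 ≈ 0.8107.

ω* = 1.8107, ρ_SOR = 0.8107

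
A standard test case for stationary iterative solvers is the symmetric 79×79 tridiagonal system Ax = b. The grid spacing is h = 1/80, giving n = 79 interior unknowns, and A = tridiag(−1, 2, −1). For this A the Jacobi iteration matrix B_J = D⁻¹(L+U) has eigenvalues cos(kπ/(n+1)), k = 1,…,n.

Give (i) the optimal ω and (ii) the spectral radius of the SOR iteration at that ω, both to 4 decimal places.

ω* = 1.9244, ρ_SOR = 0.9244

spectrum of D⁻¹(L+U) = {cos(kπ/80) : 1≤k≤79}; ρ_J = cos(π/80) = 0.9992.
1 − cos²(π/80) = sin²(π/80) ⇒ √(1−ρ_J²) = sin(π/80) = 0.03926.
So ω* = 2/1.03926 = 1.9244 (Young).
and ρ(B_{ω*}) = 1.9244 − 1 = 0.9244.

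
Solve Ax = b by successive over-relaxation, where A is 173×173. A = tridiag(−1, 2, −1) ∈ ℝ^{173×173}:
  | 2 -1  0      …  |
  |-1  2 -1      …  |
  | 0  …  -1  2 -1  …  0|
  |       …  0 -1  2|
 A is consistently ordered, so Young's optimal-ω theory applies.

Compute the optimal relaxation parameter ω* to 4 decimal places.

ω* = 1.9645

½·tridiag(1,0,1) at n=173: λ_k = cos(kπ/174); max |λ| at k=1 ⇒ ρ_J = cos(π/174) ≈ 0.9998.
1 − cos²(π/174) = sin²(π/174) ⇒ √(1−ρ_J²) = sin(π/174) = 0.01805.
ω* = 2/(1 + 0.01805) = 2/1.01805 = 1.9645.
Hence ρ(B_{ω*}) = 1.9645 − 1 = 0.9645.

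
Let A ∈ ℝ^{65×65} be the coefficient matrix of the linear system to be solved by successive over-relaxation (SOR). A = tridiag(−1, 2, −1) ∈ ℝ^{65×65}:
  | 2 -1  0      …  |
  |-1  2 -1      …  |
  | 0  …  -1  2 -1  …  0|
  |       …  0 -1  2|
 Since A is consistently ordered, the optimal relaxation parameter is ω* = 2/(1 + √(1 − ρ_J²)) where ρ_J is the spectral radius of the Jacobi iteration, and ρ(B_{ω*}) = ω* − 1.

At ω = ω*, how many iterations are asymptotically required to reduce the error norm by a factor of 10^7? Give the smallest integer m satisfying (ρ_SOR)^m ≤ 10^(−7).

spectrum of D⁻¹(L+U) = {cos(kπ/66) : 1≤k≤65}; ρ_J = cos(π/66) = 0.9988673.
√(1 − cos²(π/66)) = sin(π/66) ≈ 0.0475819.
ω* = 2/(1+0.0475819) = 1.9091586
and ρ(B_{ω*}) = 1.9091586 − 1 = 0.9091586.
ρ_SOR^m ≤ 10^(−7) ⇔ m ≥ 7·ln10/(−ln 0.9091586) = 16.1181/0.0952357 = 169.244; m = ⌈169.244⌉ = 170.

m = 170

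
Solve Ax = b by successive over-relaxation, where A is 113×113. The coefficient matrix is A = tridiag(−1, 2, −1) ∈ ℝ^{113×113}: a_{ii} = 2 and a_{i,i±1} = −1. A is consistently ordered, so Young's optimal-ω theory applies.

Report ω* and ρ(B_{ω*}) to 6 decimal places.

ω* = 1.946369, ρ_SOR = 0.946369

B_J for the 113×113 system has eigenvalues cos(kπ/114); ρ_J = cos(π/114) = 0.999620.
√(1−ρ_J²) = |sin(π/114)| = 0.0275543
ω* = 2/(1+0.0275543) = 1.946369
ρ_SOR = ω* − 1 = 1.946369 − 1 = 0.946369.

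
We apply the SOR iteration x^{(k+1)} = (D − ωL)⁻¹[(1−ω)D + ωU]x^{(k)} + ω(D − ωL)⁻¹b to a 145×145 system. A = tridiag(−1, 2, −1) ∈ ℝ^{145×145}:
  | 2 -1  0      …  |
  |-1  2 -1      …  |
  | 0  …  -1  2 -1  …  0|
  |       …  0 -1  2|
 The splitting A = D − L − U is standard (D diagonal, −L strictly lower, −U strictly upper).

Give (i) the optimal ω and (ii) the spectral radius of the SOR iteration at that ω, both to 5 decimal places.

ρ_J = max_k |cos(kπ/146)| = cos(π/146) = 0.99977
1 − cos²(π/146) = sin²(π/146) ⇒ √(1−ρ_J²) = sin(π/146) = 0.021516.
[ω*] 2 ÷ (1 + 0.021516) = 2 ÷ 1.021516 = 1.95787.
ρ_SOR = ω* − 1 = 1.95787 − 1 = 0.95787.

ω* = 1.95787, ρ_SOR = 0.95787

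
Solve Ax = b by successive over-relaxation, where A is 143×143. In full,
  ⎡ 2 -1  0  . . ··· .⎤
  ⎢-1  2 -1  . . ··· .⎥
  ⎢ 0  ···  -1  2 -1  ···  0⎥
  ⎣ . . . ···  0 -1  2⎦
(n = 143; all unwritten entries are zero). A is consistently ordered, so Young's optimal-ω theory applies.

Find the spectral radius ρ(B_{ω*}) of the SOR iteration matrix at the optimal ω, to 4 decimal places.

ρ_SOR = 0.9573

With n=143, ρ(Jacobi) = cos(π/144) = 0.9998.
√(1−ρ_J²) = |sin(π/144)| = 0.02181
ω* = 2/(1 + 0.02181) = 2/1.02181 = 1.9573.
At ω = 1.9573 every |λ(B_ω)| = ω−1, so ρ_SOR = 0.9573.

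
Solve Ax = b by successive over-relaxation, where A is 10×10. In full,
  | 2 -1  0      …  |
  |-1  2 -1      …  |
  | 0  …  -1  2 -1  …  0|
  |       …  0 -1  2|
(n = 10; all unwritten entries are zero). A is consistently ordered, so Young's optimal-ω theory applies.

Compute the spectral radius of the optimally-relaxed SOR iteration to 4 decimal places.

½·tridiag(1,0,1) at n=10: λ_k = cos(kπ/11); max |λ| at k=1 ⇒ ρ_J = cos(π/11) ≈ 0.9595.
1 − cos²(π/11) = sin²(π/11) ⇒ √(1−ρ_J²) = sin(π/11) = 0.28173.
So ω* = 2/1.28173 = 1.5604 (Young).
[ρ_SOR] ω* − 1 = 0.5604.

ρ_SOR = 0.5604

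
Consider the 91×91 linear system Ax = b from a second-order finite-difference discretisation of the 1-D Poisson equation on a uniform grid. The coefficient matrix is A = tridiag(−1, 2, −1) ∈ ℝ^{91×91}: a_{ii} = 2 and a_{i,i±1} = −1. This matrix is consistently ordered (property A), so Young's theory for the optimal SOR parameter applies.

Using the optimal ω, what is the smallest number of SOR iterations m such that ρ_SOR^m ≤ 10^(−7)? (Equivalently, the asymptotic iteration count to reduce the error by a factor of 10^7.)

m = 236

½·tridiag(1,0,1) at n=91: λ_k = cos(kπ/92); max |λ| at k=1 ⇒ ρ_J = cos(π/92) ≈ 0.9994170.
1 − cos²(π/92) = sin²(π/92) ⇒ √(1−ρ_J²) = sin(π/92) = 0.0341411.
ω* = 2/(1+0.0341411) = 1.9339721
Hence ρ(B_{ω*}) = 1.9339721 − 1 = 0.9339721.
m ≥ 7·ln10 / (−ln 0.9339721) = 235.960; smallest integer m = 236.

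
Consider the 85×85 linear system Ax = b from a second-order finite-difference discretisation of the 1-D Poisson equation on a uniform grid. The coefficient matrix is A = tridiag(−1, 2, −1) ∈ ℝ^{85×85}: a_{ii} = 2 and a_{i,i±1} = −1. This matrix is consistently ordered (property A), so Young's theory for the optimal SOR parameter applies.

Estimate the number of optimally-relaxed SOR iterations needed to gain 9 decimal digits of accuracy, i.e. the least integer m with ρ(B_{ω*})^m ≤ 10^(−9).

ρ_J = max_k |cos(kπ/86)| = cos(π/86) = 0.9993328
√(1−ρ_J²) = |sin(π/86)| = 0.0365220
Young: ω* = 2/(1+√(1−ρ_J²)) = 2/(1+0.0365220) = 2/1.0365220 = 1.9295297.
[ρ_SOR] ω* − 1 = 0.9295297.
For 9 digits: m = 9·ln10 / (−ln 0.9295297) = 20.7233/0.0730765 = 283.584; round up → m = 284.

m = 284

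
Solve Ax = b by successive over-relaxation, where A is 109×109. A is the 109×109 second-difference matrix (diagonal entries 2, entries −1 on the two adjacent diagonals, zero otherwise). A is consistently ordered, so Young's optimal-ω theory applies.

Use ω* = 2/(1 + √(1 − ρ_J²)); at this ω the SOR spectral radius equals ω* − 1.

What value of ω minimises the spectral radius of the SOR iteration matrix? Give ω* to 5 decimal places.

With n=109, ρ(Jacobi) = cos(π/110) = 0.99959.
√(1−ρ_J²) = |sin(π/110)| = 0.028556
ω* = 2/(1 + 0.028556) = 2/1.028556 = 1.94447.
ρ_SOR = ω* − 1 = 1.94447 − 1 = 0.94447.

ω* = 1.94447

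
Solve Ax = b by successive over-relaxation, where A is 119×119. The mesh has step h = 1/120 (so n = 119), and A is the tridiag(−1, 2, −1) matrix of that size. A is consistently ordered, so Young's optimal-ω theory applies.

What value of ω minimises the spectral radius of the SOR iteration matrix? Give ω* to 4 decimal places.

n=119: λ(B_J) = 1 − λ(A)/2 = cos(kπ/120); k=1 gives ρ_J = 0.9997.
√(1−ρ_J²) = |sin(π/120)| = 0.02618
Then 2/(1+√(1−ρ_J²)) = 2/(1+0.02618); ω* = 2/1.02618 = 1.9490.
Hence ρ(B_{ω*}) = 1.9490 − 1 = 0.9490.

ω* = 1.9490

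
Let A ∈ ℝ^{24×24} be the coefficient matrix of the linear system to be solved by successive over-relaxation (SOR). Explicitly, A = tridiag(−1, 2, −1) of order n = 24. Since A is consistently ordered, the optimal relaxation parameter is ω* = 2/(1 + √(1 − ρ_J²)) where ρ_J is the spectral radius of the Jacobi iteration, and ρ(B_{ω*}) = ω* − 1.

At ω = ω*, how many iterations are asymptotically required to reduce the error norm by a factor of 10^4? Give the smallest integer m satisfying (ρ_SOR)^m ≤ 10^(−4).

[ρ_J] n=24: ρ(B_J) = cos(π/(n+1)) = cos(π/25) = 0.9921147.
1 − cos²(π/25) = sin²(π/25) ⇒ √(1−ρ_J²) = sin(π/25) = 0.1253332.
ω* = 2/(1 + 0.1253332) = 2/1.1253332 = 1.7772514.
At ω = 1.7772514 every |λ(B_ω)| = ω−1, so ρ_SOR = 0.7772514.
4·ln10 = 9.21034; −ln(0.7772514) = 0.251991; m = ⌈9.21034/0.251991⌉ = ⌈36.550⌉ = 37.

m = 37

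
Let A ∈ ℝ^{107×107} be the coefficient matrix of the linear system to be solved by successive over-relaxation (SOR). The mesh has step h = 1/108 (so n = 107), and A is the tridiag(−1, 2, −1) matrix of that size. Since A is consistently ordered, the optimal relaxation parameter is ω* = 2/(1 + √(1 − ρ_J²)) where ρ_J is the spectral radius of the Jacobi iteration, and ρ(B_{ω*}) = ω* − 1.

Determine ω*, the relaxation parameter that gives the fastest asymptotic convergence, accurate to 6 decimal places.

ω* = 1.943475

n=107: λ(B_J) = 1 − λ(A)/2 = cos(kπ/108); k=1 gives ρ_J = 0.999577.
√(1−ρ_J²) simplifies to sin(π/108) = 0.0290847.
So ω* = 2/1.0290847 = 1.943475 (Young).
At ω = 1.943475 every |λ(B_ω)| = ω−1, so ρ_SOR = 0.943475.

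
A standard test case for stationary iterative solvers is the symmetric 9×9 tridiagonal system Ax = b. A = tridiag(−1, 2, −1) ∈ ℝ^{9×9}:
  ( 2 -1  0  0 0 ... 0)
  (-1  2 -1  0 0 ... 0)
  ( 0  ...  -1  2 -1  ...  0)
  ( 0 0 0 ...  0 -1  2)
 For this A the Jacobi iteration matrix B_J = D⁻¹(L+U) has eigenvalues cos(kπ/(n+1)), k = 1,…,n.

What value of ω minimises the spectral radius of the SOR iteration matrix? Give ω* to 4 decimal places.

½·tridiag(1,0,1) at n=9: λ_k = cos(kπ/10); max |λ| at k=1 ⇒ ρ_J = cos(π/10) ≈ 0.9511.
√(1−ρ_J²) simplifies to sin(π/10) = 0.30902.
ω* = 2 / (1 + 0.30902) = 2 / 1.30902 ≈ 1.5279.
Hence ρ(B_{ω*}) = 1.5279 − 1 = 0.5279.

ω* = 1.5279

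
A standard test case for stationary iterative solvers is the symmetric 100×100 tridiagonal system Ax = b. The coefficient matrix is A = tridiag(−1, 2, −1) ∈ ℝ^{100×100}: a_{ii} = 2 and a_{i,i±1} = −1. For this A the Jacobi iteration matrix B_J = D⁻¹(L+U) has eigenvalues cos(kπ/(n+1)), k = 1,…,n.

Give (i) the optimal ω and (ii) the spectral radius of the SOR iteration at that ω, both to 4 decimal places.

ρ_J = max_k |cos(kπ/101)| = cos(π/101) = 0.9995
√(1−ρ_J²) = |sin(π/101)| = 0.03110
So ω* = 2/1.03110 = 1.9397 (Young).
ρ(B_{ω*}) = ω*−1 = 0.9397

ω* = 1.9397, ρ_SOR = 0.9397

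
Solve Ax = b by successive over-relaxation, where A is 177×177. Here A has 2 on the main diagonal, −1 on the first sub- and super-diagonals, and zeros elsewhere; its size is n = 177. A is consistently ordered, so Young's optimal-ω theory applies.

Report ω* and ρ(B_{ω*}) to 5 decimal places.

B_J for the 177×177 system has eigenvalues cos(kπ/178); ρ_J = cos(π/178) = 0.99984.
√(1−ρ_J²) = |sin(π/178)| = 0.017648
ω* = 2 / (1 + 0.017648) = 2 / 1.017648 ≈ 1.96532.
ρ(B_{ω*}) = ω*−1 = 0.96532

ω* = 1.96532, ρ_SOR = 0.96532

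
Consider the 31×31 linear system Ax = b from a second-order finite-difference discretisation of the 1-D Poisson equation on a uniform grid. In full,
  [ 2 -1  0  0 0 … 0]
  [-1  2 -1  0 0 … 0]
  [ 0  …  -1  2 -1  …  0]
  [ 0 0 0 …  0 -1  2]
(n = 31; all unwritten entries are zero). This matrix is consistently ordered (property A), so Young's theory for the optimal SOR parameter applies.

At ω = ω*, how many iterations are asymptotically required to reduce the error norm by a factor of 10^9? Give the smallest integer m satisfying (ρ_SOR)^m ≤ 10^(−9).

n=31: λ(B_J) = 1 − λ(A)/2 = cos(kπ/32); k=1 gives ρ_J = 0.9951847.
√(1−ρ_J²) = |sin(π/32)| = 0.0980171
[ω*] 2 ÷ (1 + 0.0980171) = 2 ÷ 1.0980171 = 1.8214653.
[ρ_SOR] ω* − 1 = 0.8214653.
(0.8214653)^m ≤ 10^{−9}  ⇒  m·ln(0.8214653) ≤ −9·ln10  ⇒  m ≥ 105.373  ⇒  m = 106

m = 106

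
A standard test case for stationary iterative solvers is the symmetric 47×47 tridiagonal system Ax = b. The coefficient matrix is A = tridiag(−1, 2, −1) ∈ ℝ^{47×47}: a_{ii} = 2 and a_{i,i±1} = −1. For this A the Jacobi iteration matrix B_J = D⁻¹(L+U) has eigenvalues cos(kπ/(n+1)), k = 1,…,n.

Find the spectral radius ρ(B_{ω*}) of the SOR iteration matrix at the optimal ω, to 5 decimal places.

ρ_SOR = 0.87722

n=47: λ(B_J) = 1 − λ(A)/2 = cos(kπ/48); k=1 gives ρ_J = 0.99786.
1 − cos²(π/48) = sin²(π/48) ⇒ √(1−ρ_J²) = sin(π/48) = 0.065403.
[ω*] 2 ÷ (1 + 0.065403) = 2 ÷ 1.065403 = 1.87722.
Hence ρ(B_{ω*}) = 1.87722 − 1 = 0.87722.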